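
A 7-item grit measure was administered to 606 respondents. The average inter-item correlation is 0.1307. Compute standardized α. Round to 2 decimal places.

α = 0.51

Standardized α = k·r̄ / (1 + (k−1)·r̄) = 7 × 0.1307 / (1 + 6 × 0.1307)
  = 0.9149 / 1.7842 = 0.51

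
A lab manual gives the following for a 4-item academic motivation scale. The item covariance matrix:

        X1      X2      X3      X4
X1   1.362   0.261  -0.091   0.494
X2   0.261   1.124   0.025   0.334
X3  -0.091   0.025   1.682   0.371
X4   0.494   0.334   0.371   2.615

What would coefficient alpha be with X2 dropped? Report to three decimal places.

Remaining items: X1, X3, X4 (k = 3).
sum of item variances = 1.362 + 1.682 + 2.615 = 5.659
σ²_total = 5.659 + 2 × 0.774 = 7.207
α (item deleted) = (3/2)·(1 − 5.659/7.207) = 0.322

α = 0.322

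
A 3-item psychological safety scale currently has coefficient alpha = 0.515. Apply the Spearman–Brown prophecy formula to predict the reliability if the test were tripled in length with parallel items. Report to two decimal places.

predicted reliability = 0.76

Length factor m = 3
α' = m·α / (1 + (m−1)·α)
   = 3 × 0.515 / (1 + (3 − 1) × 0.515)
   = 1.5450 / 2.0300 = 0.76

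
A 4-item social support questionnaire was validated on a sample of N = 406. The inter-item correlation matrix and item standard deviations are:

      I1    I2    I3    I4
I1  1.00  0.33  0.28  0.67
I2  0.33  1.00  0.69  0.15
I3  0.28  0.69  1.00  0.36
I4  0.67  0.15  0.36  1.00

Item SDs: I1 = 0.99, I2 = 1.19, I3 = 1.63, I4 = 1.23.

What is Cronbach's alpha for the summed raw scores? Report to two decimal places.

Cronbach's alpha = 0.73

Σσ²ᵢ = 0.99² + 1.19² + 1.63² + 1.23² = 6.5660
Covariances σ_ij = r_ij · s_i · s_j:
  σ(I1,I2) = 0.33 × 0.99 × 1.19 = 0.3888
  σ(I1,I3) = 0.28 × 0.99 × 1.63 = 0.4518
  σ(I1,I4) = 0.67 × 0.99 × 1.23 = 0.8159
  σ(I2,I3) = 0.69 × 1.19 × 1.63 = 1.3384
  σ(I2,I4) = 0.15 × 1.19 × 1.23 = 0.2196
  σ(I3,I4) = 0.36 × 1.63 × 1.23 = 0.7218
σ²_T = Σσ²ᵢ + 2·Σσ_ij = 6.5660 + 2 × 3.9363 = 14.4386
α = (4/3)·(1 − 6.5660/14.4386) = 0.73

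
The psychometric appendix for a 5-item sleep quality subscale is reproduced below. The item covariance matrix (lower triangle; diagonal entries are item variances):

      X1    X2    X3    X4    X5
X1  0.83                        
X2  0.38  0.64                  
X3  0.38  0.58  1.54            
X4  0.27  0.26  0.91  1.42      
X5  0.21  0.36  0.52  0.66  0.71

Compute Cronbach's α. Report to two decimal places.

Σσᵢ² = 0.83 + 0.64 + 1.54 + 1.42 + 0.71 = 5.14
Sum of off-diagonal covariances = 4.53
total variance = 5.14 + 2 × 4.53 = 14.20
α = (k/(k−1))·(1 − Σσᵢ²/total variance) = (5/4)·(1 − 5.14/14.20) = 0.80

Cronbach's α = 0.80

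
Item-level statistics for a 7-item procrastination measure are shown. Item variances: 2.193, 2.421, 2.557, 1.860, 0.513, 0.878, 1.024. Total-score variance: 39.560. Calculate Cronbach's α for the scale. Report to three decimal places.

α = 0.829

Σσ²ᵢ = 2.193 + 2.421 + 2.557 + 1.860 + 0.513 + 0.878 + 1.024 = 11.446
α = (k/(k−1))·(1 − Σσ²ᵢ/Var(T)) = (7/6)·(1 − 11.446/39.560) = 0.829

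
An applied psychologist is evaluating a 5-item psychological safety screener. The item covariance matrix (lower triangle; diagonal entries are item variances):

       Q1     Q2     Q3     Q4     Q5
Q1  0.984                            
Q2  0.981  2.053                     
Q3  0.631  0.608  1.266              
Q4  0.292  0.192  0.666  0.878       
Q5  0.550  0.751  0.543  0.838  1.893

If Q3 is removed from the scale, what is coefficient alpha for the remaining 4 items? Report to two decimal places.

coefficient alpha = 0.74

Remaining items: Q1, Q2, Q4, Q5 (k = 4).
ΣVar(i) = 0.984 + 2.053 + 0.878 + 1.893 = 5.808
total variance = 5.808 + 2 × 3.604 = 13.016
α (item deleted) = (4/3)·(1 − 5.808/13.016) = 0.74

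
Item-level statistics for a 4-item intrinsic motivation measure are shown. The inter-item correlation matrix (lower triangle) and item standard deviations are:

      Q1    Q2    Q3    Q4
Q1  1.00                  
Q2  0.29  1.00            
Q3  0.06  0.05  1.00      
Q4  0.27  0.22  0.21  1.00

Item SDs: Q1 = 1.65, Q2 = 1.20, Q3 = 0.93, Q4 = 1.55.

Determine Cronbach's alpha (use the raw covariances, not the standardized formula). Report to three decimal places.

Σσ²ᵢ = 1.65² + 1.20² + 0.93² + 1.55² = 7.4299
Covariances σ_ij = r_ij · s_i · s_j:
  σ(Q1,Q2) = 0.29 × 1.65 × 1.20 = 0.5742
  σ(Q1,Q3) = 0.06 × 1.65 × 0.93 = 0.0921
  σ(Q1,Q4) = 0.27 × 1.65 × 1.55 = 0.6905
  σ(Q2,Q3) = 0.05 × 1.20 × 0.93 = 0.0558
  σ(Q2,Q4) = 0.22 × 1.20 × 1.55 = 0.4092
  σ(Q3,Q4) = 0.21 × 0.93 × 1.55 = 0.3027
σ²_T = Σσ²ᵢ + 2·Σσ_ij = 7.4299 + 2 × 2.1245 = 11.6789
α = (4/3)·(1 − 7.4299/11.6789) = 0.485

Cronbach's alpha = 0.485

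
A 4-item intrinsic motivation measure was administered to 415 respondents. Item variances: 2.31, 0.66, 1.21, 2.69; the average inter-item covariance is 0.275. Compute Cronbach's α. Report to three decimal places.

ΣVar(i) = 2.31 + 0.66 + 1.21 + 2.69 = 6.87
Sum of the 6 distinct covariances = 6 × 0.275 = 1.650
σ²_T = ΣVar(i) + 2·Σcov = 6.87 + 2 × 1.650 = 10.170
α = (4/3)·(1 − 6.87/10.170) = 0.433

α = 0.433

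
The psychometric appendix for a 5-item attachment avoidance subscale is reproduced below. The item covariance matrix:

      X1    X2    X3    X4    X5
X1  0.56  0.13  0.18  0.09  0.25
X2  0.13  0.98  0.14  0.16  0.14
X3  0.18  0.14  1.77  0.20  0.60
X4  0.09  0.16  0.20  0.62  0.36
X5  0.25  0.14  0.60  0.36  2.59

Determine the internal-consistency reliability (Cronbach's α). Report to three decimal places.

Σσᵢ² = 0.56 + 0.98 + 1.77 + 0.62 + 2.59 = 6.52
Sum of the distinct covariances = 2.25
total variance = 6.52 + 2 × 2.25 = 11.02
α = (k/(k−1))·(1 − Σσᵢ²/total variance) = (5/4)·(1 − 6.52/11.02) = 0.510

α = 0.510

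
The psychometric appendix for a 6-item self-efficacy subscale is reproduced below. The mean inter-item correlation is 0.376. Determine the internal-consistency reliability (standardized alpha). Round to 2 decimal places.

Standardized α = k·r̄ / (1 + (k−1)·r̄) = 6 × 0.376 / (1 + 5 × 0.376)
  = 2.2560 / 2.8800 = 0.78

standardized alpha = 0.78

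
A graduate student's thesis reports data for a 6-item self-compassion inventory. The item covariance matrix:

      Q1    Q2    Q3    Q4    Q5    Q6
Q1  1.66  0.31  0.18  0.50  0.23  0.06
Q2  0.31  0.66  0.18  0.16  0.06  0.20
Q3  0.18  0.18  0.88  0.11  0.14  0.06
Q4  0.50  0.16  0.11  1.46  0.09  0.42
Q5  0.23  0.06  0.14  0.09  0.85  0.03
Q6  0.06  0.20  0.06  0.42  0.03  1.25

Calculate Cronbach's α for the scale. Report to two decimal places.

α = 0.54

Σσᵢ² = 1.66 + 0.66 + 0.88 + 1.46 + 0.85 + 1.25 = 6.76
Σ_{i<j} σ_ij = 2.73
σ²_total = 6.76 + 2 × 2.73 = 12.22
α = (k/(k−1))·(1 − Σσᵢ²/σ²_total) = (6/5)·(1 − 6.76/12.22) = 0.54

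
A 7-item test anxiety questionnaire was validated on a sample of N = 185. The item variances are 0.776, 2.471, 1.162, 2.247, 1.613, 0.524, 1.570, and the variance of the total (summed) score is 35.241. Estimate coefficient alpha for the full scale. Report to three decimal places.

Σσᵢ² = 0.776 + 2.471 + 1.162 + 2.247 + 1.613 + 0.524 + 1.570 = 10.363
α = (k/(k−1))·(1 − Σσᵢ²/σ²_T) = (7/6)·(1 − 10.363/35.241) = 0.824

coefficient alpha = 0.824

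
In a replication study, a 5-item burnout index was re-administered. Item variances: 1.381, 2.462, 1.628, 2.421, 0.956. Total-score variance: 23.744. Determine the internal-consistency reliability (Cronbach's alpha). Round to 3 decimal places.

α = 0.784

Σσ²ᵢ = 1.381 + 2.462 + 1.628 + 2.421 + 0.956 = 8.848
α = (k/(k−1))·(1 − Σσ²ᵢ/σ²_T) = (5/4)·(1 − 8.848/23.744) = 0.784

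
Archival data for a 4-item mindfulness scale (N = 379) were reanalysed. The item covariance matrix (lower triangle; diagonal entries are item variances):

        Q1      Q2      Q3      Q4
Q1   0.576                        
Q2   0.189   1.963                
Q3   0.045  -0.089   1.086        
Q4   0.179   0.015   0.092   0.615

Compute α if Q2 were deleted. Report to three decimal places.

α = 0.326

Remaining items: Q1, Q3, Q4 (k = 3).
ΣVar(i) = 0.576 + 1.086 + 0.615 = 2.277
σ²_T = 2.277 + 2 × 0.316 = 2.909
α (item deleted) = (3/2)·(1 − 2.277/2.909) = 0.326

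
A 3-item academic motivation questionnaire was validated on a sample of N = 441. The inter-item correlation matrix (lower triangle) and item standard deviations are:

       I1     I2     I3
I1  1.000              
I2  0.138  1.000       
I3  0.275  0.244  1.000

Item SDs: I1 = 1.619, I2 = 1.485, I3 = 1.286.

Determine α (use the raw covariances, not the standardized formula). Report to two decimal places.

Σσ²ᵢ = 1.619² + 1.485² + 1.286² = 6.4802
Covariances σ_ij = r_ij · s_i · s_j:
  σ(I1,I2) = 0.138 × 1.619 × 1.485 = 0.3318
  σ(I1,I3) = 0.275 × 1.619 × 1.286 = 0.5726
  σ(I2,I3) = 0.244 × 1.485 × 1.286 = 0.4660
σ²_T = Σσ²ᵢ + 2·Σσ_ij = 6.4802 + 2 × 1.3704 = 9.2210
α = (3/2)·(1 − 6.4802/9.2210) = 0.45

α = 0.45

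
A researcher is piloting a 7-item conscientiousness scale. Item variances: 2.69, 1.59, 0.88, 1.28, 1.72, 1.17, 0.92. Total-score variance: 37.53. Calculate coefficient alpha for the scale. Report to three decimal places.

Σσᵢ² = 2.69 + 1.59 + 0.88 + 1.28 + 1.72 + 1.17 + 0.92 = 10.25
α = (k/(k−1))·(1 − Σσᵢ²/Var(T)) = (7/6)·(1 − 10.25/37.53) = 0.848

coefficient alpha = 0.848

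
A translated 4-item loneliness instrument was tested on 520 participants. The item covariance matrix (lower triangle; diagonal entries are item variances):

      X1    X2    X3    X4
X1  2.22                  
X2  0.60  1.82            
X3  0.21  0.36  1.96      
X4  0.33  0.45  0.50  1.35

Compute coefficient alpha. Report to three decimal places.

Σσ²ᵢ = 2.22 + 1.82 + 1.96 + 1.35 = 7.35
Σ_{i<j} σ_ij = 2.45
σ²_T = 7.35 + 2 × 2.45 = 12.25
α = (k/(k−1))·(1 − Σσ²ᵢ/σ²_T) = (4/3)·(1 − 7.35/12.25) = 0.533

α = 0.533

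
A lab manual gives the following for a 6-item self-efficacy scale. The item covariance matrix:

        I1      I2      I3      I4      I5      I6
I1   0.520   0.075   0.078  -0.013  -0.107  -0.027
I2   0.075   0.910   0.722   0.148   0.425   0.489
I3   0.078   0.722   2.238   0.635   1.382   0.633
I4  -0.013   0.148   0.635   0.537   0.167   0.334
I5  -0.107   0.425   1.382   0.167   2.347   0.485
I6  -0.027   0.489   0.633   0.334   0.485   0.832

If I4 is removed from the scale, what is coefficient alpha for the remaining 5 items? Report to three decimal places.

Remaining items: I1, I2, I3, I5, I6 (k = 5).
sum of item variances = 0.520 + 0.910 + 2.238 + 2.347 + 0.832 = 6.847
σ²_T = 6.847 + 2 × 4.155 = 15.157
α (item deleted) = (5/4)·(1 − 6.847/15.157) = 0.685

α = 0.685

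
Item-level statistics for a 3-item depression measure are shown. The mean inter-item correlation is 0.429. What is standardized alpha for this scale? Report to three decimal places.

α = 0.693

Standardized α = k·r̄ / (1 + (k−1)·r̄) = 3 × 0.429 / (1 + 2 × 0.429)
  = 1.2870 / 1.8580 = 0.693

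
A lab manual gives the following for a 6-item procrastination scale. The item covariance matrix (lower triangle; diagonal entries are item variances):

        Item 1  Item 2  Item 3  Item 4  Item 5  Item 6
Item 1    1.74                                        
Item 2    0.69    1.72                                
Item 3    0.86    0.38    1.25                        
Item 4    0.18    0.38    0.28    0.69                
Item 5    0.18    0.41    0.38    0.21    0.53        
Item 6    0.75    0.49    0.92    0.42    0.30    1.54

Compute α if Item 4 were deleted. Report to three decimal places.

Remaining items: Item 1, Item 2, Item 3, Item 5, Item 6 (k = 5).
Σσ²ᵢ = 1.74 + 1.72 + 1.25 + 0.53 + 1.54 = 6.78
σ²_T = 6.78 + 2 × 5.36 = 17.50
α (item deleted) = (5/4)·(1 − 6.78/17.50) = 0.766

α = 0.766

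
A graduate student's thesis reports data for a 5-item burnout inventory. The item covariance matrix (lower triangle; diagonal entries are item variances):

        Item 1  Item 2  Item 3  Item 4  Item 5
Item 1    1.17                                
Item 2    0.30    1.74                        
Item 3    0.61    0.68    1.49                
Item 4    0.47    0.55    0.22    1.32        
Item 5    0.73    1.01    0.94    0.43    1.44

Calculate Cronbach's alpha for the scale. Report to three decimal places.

α = 0.780

ΣVar(i) = 1.17 + 1.74 + 1.49 + 1.32 + 1.44 = 7.16
Σ_{i<j} σ_ij = 5.94
σ²_T = 7.16 + 2 × 5.94 = 19.04
α = (k/(k−1))·(1 − ΣVar(i)/σ²_T) = (5/4)·(1 − 7.16/19.04) = 0.780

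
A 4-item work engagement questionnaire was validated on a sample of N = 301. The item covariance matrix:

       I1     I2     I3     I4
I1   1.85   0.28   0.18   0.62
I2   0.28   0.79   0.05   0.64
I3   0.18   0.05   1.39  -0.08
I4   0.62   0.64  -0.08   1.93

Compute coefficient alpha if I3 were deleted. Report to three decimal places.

α = 0.604

Remaining items: I1, I2, I4 (k = 3).
sum of item variances = 1.85 + 0.79 + 1.93 = 4.57
total variance = 4.57 + 2 × 1.54 = 7.65
α (item deleted) = (3/2)·(1 − 4.57/7.65) = 0.604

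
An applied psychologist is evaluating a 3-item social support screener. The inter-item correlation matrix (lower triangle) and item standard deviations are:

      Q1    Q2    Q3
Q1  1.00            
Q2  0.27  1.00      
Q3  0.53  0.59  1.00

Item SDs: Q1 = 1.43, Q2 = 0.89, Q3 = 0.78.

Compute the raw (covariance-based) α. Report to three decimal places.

α = 0.657

Σσ²ᵢ = 1.43² + 0.89² + 0.78² = 3.4454
Covariances σ_ij = r_ij · s_i · s_j:
  σ(Q1,Q2) = 0.27 × 1.43 × 0.89 = 0.3436
  σ(Q1,Q3) = 0.53 × 1.43 × 0.78 = 0.5912
  σ(Q2,Q3) = 0.59 × 0.89 × 0.78 = 0.4096
σ²_T = Σσ²ᵢ + 2·Σσ_ij = 3.4454 + 2 × 1.3444 = 6.1342
α = (3/2)·(1 − 3.4454/6.1342) = 0.657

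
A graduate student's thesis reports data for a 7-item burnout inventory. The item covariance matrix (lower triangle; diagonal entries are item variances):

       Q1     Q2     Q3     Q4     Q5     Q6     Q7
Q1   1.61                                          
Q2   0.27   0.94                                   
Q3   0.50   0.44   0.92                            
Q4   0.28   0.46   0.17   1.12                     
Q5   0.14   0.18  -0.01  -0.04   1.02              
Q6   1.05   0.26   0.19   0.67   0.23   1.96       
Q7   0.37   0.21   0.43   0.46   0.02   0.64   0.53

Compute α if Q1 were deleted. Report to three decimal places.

α = 0.685

Remaining items: Q2, Q3, Q4, Q5, Q6, Q7 (k = 6).
sum of item variances = 0.94 + 0.92 + 1.12 + 1.02 + 1.96 + 0.53 = 6.49
total variance = 6.49 + 2 × 4.31 = 15.11
α (item deleted) = (6/5)·(1 − 6.49/15.11) = 0.685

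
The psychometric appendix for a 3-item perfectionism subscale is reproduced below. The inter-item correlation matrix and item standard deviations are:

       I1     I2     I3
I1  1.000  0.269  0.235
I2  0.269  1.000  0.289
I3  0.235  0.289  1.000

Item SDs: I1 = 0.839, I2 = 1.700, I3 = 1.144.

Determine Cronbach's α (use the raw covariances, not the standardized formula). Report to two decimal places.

α = 0.48

Σσ²ᵢ = 0.839² + 1.700² + 1.144² = 4.9027
Covariances σ_ij = r_ij · s_i · s_j:
  σ(I1,I2) = 0.269 × 0.839 × 1.700 = 0.3837
  σ(I1,I3) = 0.235 × 0.839 × 1.144 = 0.2256
  σ(I2,I3) = 0.289 × 1.700 × 1.144 = 0.5620
σ²_T = Σσ²ᵢ + 2·Σσ_ij = 4.9027 + 2 × 1.1713 = 7.2453
α = (3/2)·(1 − 4.9027/7.2453) = 0.48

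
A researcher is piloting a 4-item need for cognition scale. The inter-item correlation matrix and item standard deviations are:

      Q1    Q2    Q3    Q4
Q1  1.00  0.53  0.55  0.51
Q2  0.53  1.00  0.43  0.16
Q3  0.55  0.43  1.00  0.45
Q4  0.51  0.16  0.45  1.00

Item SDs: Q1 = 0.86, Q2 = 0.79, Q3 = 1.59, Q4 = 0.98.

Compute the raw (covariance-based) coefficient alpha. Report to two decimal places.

coefficient alpha = 0.73

Σσ²ᵢ = 0.86² + 0.79² + 1.59² + 0.98² = 4.8522
Covariances σ_ij = r_ij · s_i · s_j:
  σ(Q1,Q2) = 0.53 × 0.86 × 0.79 = 0.3601
  σ(Q1,Q3) = 0.55 × 0.86 × 1.59 = 0.7521
  σ(Q1,Q4) = 0.51 × 0.86 × 0.98 = 0.4298
  σ(Q2,Q3) = 0.43 × 0.79 × 1.59 = 0.5401
  σ(Q2,Q4) = 0.16 × 0.79 × 0.98 = 0.1239
  σ(Q3,Q4) = 0.45 × 1.59 × 0.98 = 0.7012
σ²_T = Σσ²ᵢ + 2·Σσ_ij = 4.8522 + 2 × 2.9072 = 10.6666
α = (4/3)·(1 − 4.8522/10.6666) = 0.73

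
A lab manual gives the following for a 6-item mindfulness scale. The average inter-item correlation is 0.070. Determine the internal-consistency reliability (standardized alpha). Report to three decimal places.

Standardized α = k·r̄ / (1 + (k−1)·r̄) = 6 × 0.070 / (1 + 5 × 0.070)
  = 0.4200 / 1.3500 = 0.311

α = 0.311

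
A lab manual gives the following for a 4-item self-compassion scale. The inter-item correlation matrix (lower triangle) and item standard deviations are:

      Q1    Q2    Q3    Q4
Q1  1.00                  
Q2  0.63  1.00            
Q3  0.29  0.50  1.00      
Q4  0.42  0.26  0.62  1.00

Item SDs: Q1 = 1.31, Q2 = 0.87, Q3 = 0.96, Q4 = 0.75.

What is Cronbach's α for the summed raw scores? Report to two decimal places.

Cronbach's α = 0.75

Σσ²ᵢ = 1.31² + 0.87² + 0.96² + 0.75² = 3.9571
Covariances σ_ij = r_ij · s_i · s_j:
  σ(Q1,Q2) = 0.63 × 1.31 × 0.87 = 0.7180
  σ(Q1,Q3) = 0.29 × 1.31 × 0.96 = 0.3647
  σ(Q1,Q4) = 0.42 × 1.31 × 0.75 = 0.4127
  σ(Q2,Q3) = 0.50 × 0.87 × 0.96 = 0.4176
  σ(Q2,Q4) = 0.26 × 0.87 × 0.75 = 0.1697
  σ(Q3,Q4) = 0.62 × 0.96 × 0.75 = 0.4464
σ²_T = Σσ²ᵢ + 2·Σσ_ij = 3.9571 + 2 × 2.5291 = 9.0153
α = (4/3)·(1 − 3.9571/9.0153) = 0.75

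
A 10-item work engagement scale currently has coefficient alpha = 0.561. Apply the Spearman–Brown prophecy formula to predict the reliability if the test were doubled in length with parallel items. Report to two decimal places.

Length factor m = 2
α' = m·α / (1 + (m−1)·α)
   = 2 × 0.561 / (1 + (2 − 1) × 0.561)
   = 1.1220 / 1.5610 = 0.72

predicted reliability = 0.72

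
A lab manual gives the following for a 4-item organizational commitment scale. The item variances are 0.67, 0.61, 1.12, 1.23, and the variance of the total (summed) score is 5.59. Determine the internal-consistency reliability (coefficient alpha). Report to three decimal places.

coefficient alpha = 0.468

ΣVar(i) = 0.67 + 0.61 + 1.12 + 1.23 = 3.63
α = (k/(k−1))·(1 − ΣVar(i)/σ²_total) = (4/3)·(1 − 3.63/5.59) = 0.468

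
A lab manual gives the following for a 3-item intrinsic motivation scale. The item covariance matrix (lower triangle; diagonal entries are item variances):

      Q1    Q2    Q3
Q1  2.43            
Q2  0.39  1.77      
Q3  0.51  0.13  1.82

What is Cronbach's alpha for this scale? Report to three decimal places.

sum of item variances = 2.43 + 1.77 + 1.82 = 6.02
Sum of off-diagonal covariances = 1.03
σ²_T = 6.02 + 2 × 1.03 = 8.08
α = (k/(k−1))·(1 − sum of item variances/σ²_T) = (3/2)·(1 − 6.02/8.08) = 0.382

α = 0.382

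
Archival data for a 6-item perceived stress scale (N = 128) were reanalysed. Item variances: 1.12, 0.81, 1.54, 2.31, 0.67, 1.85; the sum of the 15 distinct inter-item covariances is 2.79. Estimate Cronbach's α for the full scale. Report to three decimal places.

sum of item variances = 1.12 + 0.81 + 1.54 + 2.31 + 0.67 + 1.85 = 8.30
Sum of distinct covariances = 2.79
σ²_T = sum of item variances + 2·Σcov = 8.30 + 2 × 2.79 = 13.88
α = (6/5)·(1 − 8.30/13.88) = 0.482

Cronbach's α = 0.482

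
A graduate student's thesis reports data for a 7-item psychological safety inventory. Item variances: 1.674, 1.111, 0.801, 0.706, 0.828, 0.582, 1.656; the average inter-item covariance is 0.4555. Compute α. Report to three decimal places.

ΣVar(i) = 1.674 + 1.111 + 0.801 + 0.706 + 0.828 + 0.582 + 1.656 = 7.358
Sum of the 21 distinct covariances = 21 × 0.4555 = 9.5655
Var(T) = ΣVar(i) + 2·Σcov = 7.358 + 2 × 9.5655 = 26.4890
α = (7/6)·(1 − 7.358/26.4890) = 0.843

α = 0.843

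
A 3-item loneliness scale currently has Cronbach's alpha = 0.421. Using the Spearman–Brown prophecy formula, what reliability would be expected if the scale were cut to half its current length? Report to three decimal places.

predicted reliability = 0.267

Length factor m = 1/2
α' = m·α / (1 − (1−m)·α)
   = 1/2 × 0.421 / (1 − (1 − 1/2) × 0.421)
   = 0.2105 / 0.7895 = 0.267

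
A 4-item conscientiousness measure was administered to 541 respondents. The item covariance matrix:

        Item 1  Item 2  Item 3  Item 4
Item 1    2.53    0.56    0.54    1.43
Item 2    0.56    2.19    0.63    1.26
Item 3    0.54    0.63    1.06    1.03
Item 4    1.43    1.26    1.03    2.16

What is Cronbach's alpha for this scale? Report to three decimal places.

Σσᵢ² = 2.53 + 2.19 + 1.06 + 2.16 = 7.94
Sum of the distinct covariances = 5.45
σ²_T = 7.94 + 2 × 5.45 = 18.84
α = (k/(k−1))·(1 − Σσᵢ²/σ²_T) = (4/3)·(1 − 7.94/18.84) = 0.771

α = 0.771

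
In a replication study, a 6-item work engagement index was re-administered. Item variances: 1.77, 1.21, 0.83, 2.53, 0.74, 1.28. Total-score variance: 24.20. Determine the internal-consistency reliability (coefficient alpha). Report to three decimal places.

coefficient alpha = 0.785

sum of item variances = 1.77 + 1.21 + 0.83 + 2.53 + 0.74 + 1.28 = 8.36
α = (k/(k−1))·(1 − sum of item variances/Var(T)) = (6/5)·(1 − 8.36/24.20) = 0.785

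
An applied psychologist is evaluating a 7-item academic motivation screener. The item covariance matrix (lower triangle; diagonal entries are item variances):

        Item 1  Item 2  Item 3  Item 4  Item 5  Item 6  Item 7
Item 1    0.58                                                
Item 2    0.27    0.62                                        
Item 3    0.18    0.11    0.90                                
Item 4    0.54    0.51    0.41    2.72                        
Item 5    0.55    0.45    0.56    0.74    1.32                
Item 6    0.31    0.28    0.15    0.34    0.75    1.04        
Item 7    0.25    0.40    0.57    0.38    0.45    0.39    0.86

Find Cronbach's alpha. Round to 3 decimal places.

ΣVar(i) = 0.58 + 0.62 + 0.90 + 2.72 + 1.32 + 1.04 + 0.86 = 8.04
Sum of off-diagonal covariances = 8.59
σ²_total = 8.04 + 2 × 8.59 = 25.22
α = (k/(k−1))·(1 − ΣVar(i)/σ²_total) = (7/6)·(1 − 8.04/25.22) = 0.795

Cronbach's alpha = 0.795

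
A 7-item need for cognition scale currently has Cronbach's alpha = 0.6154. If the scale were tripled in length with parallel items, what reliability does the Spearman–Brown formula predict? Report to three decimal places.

predicted reliability = 0.828

Length factor m = 3
α' = m·α / (1 + (m−1)·α)
   = 3 × 0.6154 / (1 + (3 − 1) × 0.6154)
   = 1.8462 / 2.2308 = 0.828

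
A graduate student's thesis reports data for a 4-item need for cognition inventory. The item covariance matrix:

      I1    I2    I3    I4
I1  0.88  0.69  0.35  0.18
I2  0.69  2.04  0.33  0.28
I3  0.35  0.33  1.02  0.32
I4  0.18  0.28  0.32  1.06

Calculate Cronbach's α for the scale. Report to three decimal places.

sum of item variances = 0.88 + 2.04 + 1.02 + 1.06 = 5.00
Sum of off-diagonal covariances = 2.15
σ²_total = 5.00 + 2 × 2.15 = 9.30
α = (k/(k−1))·(1 − sum of item variances/σ²_total) = (4/3)·(1 − 5.00/9.30) = 0.616

α = 0.616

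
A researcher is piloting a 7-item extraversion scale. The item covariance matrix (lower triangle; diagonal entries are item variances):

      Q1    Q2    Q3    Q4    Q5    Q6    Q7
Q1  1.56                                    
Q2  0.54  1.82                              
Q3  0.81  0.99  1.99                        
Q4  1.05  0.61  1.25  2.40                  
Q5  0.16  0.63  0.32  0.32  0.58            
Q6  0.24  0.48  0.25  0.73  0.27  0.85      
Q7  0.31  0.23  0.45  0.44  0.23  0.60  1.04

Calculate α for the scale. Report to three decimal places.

α = 0.794

ΣVar(i) = 1.56 + 1.82 + 1.99 + 2.40 + 0.58 + 0.85 + 1.04 = 10.24
Σ_{i<j} σ_ij = 10.91
Var(T) = 10.24 + 2 × 10.91 = 32.06
α = (k/(k−1))·(1 − ΣVar(i)/Var(T)) = (7/6)·(1 − 10.24/32.06) = 0.794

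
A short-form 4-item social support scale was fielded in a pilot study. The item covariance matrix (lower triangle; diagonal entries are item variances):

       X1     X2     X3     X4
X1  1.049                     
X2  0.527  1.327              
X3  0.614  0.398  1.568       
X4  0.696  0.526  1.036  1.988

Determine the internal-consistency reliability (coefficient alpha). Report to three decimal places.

sum of item variances = 1.049 + 1.327 + 1.568 + 1.988 = 5.932
Sum of the distinct covariances = 3.797
total variance = 5.932 + 2 × 3.797 = 13.526
α = (k/(k−1))·(1 − sum of item variances/total variance) = (4/3)·(1 − 5.932/13.526) = 0.749

coefficient alpha = 0.749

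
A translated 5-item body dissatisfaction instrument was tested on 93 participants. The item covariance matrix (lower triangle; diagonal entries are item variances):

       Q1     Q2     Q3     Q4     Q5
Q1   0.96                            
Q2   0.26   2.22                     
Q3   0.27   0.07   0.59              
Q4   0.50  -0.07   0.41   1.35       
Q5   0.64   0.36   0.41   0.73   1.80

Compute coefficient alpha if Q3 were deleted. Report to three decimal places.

Remaining items: Q1, Q2, Q4, Q5 (k = 4).
Σσᵢ² = 0.96 + 2.22 + 1.35 + 1.80 = 6.33
σ²_T = 6.33 + 2 × 2.42 = 11.17
α (item deleted) = (4/3)·(1 − 6.33/11.17) = 0.578

coefficient alpha = 0.578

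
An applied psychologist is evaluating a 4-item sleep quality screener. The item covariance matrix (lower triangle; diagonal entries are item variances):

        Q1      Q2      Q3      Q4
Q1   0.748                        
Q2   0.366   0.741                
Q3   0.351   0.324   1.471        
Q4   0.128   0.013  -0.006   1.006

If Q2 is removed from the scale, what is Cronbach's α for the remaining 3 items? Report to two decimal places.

Remaining items: Q1, Q3, Q4 (k = 3).
ΣVar(i) = 0.748 + 1.471 + 1.006 = 3.225
total variance = 3.225 + 2 × 0.473 = 4.171
α (item deleted) = (3/2)·(1 − 3.225/4.171) = 0.34

Cronbach's α = 0.34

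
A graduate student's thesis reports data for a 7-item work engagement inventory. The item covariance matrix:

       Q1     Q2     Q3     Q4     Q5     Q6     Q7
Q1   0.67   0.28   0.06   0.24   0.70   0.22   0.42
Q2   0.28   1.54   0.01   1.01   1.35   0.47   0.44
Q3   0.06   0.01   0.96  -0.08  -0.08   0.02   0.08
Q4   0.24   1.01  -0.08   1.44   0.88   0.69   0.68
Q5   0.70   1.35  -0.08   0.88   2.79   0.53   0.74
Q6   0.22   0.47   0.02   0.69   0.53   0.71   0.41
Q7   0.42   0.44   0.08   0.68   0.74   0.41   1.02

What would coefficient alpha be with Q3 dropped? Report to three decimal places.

coefficient alpha = 0.827

Remaining items: Q1, Q2, Q4, Q5, Q6, Q7 (k = 6).
sum of item variances = 0.67 + 1.54 + 1.44 + 2.79 + 0.71 + 1.02 = 8.17
σ²_total = 8.17 + 2 × 9.06 = 26.29
α (item deleted) = (6/5)·(1 − 8.17/26.29) = 0.827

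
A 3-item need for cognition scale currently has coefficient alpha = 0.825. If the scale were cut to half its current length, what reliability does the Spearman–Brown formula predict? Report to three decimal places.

predicted reliability = 0.702

Length factor m = 1/2
α' = m·α / (1 − (1−m)·α)
   = 1/2 × 0.825 / (1 − (1 − 1/2) × 0.825)
   = 0.4125 / 0.5875 = 0.702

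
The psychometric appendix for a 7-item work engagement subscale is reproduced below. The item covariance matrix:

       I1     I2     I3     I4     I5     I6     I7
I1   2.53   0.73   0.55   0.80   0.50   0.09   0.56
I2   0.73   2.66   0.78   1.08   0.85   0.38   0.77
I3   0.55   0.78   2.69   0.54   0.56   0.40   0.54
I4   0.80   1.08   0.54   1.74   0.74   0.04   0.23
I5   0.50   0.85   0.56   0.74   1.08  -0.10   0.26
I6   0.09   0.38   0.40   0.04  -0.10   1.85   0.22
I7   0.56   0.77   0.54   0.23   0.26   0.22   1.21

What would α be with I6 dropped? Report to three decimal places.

α = 0.737

Remaining items: I1, I2, I3, I4, I5, I7 (k = 6).
ΣVar(i) = 2.53 + 2.66 + 2.69 + 1.74 + 1.08 + 1.21 = 11.91
σ²_total = 11.91 + 2 × 9.49 = 30.89
α (item deleted) = (6/5)·(1 − 11.91/30.89) = 0.737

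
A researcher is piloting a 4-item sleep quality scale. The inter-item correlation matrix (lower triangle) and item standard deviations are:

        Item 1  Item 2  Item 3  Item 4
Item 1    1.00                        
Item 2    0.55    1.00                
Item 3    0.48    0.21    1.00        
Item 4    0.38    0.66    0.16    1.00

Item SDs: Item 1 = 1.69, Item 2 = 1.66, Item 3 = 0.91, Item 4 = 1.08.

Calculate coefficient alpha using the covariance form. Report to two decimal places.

Σσ²ᵢ = 1.69² + 1.66² + 0.91² + 1.08² = 7.6062
Covariances σ_ij = r_ij · s_i · s_j:
  σ(Item 1,Item 2) = 0.55 × 1.69 × 1.66 = 1.5430
  σ(Item 1,Item 3) = 0.48 × 1.69 × 0.91 = 0.7382
  σ(Item 1,Item 4) = 0.38 × 1.69 × 1.08 = 0.6936
  σ(Item 2,Item 3) = 0.21 × 1.66 × 0.91 = 0.3172
  σ(Item 2,Item 4) = 0.66 × 1.66 × 1.08 = 1.1832
  σ(Item 3,Item 4) = 0.16 × 0.91 × 1.08 = 0.1572
σ²_T = Σσ²ᵢ + 2·Σσ_ij = 7.6062 + 2 × 4.6324 = 16.8710
α = (4/3)·(1 − 7.6062/16.8710) = 0.73

α = 0.73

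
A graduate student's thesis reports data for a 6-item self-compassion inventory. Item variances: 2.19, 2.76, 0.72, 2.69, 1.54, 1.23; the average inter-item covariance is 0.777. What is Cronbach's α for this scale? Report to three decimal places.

Cronbach's α = 0.812

sum of item variances = 2.19 + 2.76 + 0.72 + 2.69 + 1.54 + 1.23 = 11.13
Sum of the 15 distinct covariances = 15 × 0.777 = 11.655
σ²_T = sum of item variances + 2·Σcov = 11.13 + 2 × 11.655 = 34.440
α = (6/5)·(1 − 11.13/34.440) = 0.812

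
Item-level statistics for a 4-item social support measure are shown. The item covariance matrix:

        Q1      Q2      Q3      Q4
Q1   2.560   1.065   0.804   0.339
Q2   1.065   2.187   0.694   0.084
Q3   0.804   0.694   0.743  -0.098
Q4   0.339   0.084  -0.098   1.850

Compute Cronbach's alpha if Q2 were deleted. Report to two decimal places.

Remaining items: Q1, Q3, Q4 (k = 3).
Σσ²ᵢ = 2.560 + 0.743 + 1.850 = 5.153
total variance = 5.153 + 2 × 1.045 = 7.243
α (item deleted) = (3/2)·(1 − 5.153/7.243) = 0.43

α = 0.43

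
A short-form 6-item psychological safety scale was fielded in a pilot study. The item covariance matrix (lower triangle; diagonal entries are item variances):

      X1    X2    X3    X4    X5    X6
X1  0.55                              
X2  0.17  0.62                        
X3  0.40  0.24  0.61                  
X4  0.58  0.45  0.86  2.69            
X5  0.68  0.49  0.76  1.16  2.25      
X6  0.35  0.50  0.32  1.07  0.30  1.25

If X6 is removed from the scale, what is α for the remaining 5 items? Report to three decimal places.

α = 0.791

Remaining items: X1, X2, X3, X4, X5 (k = 5).
Σσ²ᵢ = 0.55 + 0.62 + 0.61 + 2.69 + 2.25 = 6.72
σ²_total = 6.72 + 2 × 5.79 = 18.30
α (item deleted) = (5/4)·(1 − 6.72/18.30) = 0.791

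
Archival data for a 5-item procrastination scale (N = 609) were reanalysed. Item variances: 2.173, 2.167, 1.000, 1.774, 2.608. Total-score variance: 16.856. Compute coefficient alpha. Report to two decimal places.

α = 0.53

ΣVar(i) = 2.173 + 2.167 + 1.000 + 1.774 + 2.608 = 9.722
α = (k/(k−1))·(1 − ΣVar(i)/σ²_T) = (5/4)·(1 − 9.722/16.856) = 0.53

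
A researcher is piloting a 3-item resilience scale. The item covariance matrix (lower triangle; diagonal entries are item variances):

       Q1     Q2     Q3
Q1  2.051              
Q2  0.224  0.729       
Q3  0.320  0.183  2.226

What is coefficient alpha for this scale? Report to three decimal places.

ΣVar(i) = 2.051 + 0.729 + 2.226 = 5.006
Σ_{i<j} σ_ij = 0.727
total variance = 5.006 + 2 × 0.727 = 6.460
α = (k/(k−1))·(1 − ΣVar(i)/total variance) = (3/2)·(1 − 5.006/6.460) = 0.338

α = 0.338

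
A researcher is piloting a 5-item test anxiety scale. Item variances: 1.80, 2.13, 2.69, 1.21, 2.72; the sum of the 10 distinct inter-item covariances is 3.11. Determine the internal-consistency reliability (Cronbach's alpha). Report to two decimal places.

Cronbach's alpha = 0.46

Σσ²ᵢ = 1.80 + 2.13 + 2.69 + 1.21 + 2.72 = 10.55
Sum of distinct covariances = 3.11
Var(T) = Σσ²ᵢ + 2·Σcov = 10.55 + 2 × 3.11 = 16.77
α = (5/4)·(1 − 10.55/16.77) = 0.46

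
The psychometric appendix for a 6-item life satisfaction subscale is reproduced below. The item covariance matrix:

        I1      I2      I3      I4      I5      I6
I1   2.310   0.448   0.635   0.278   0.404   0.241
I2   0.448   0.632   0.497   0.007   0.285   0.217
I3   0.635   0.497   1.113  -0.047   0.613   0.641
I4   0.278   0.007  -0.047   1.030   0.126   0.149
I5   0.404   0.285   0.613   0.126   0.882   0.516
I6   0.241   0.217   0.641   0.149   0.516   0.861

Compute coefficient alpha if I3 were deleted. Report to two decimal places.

Remaining items: I1, I2, I4, I5, I6 (k = 5).
Σσ²ᵢ = 2.310 + 0.632 + 1.030 + 0.882 + 0.861 = 5.715
σ²_T = 5.715 + 2 × 2.671 = 11.057
α (item deleted) = (5/4)·(1 − 5.715/11.057) = 0.60

coefficient alpha = 0.60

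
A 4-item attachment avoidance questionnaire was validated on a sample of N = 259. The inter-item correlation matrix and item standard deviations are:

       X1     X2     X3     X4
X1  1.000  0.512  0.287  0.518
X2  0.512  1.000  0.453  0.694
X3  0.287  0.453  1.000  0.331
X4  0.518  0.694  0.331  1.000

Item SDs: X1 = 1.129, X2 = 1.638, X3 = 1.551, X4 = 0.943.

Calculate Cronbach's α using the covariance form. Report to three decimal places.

Σσ²ᵢ = 1.129² + 1.638² + 1.551² + 0.943² = 7.2525
Covariances σ_ij = r_ij · s_i · s_j:
  σ(X1,X2) = 0.512 × 1.129 × 1.638 = 0.9468
  σ(X1,X3) = 0.287 × 1.129 × 1.551 = 0.5026
  σ(X1,X4) = 0.518 × 1.129 × 0.943 = 0.5515
  σ(X2,X3) = 0.453 × 1.638 × 1.551 = 1.1509
  σ(X2,X4) = 0.694 × 1.638 × 0.943 = 1.0720
  σ(X3,X4) = 0.331 × 1.551 × 0.943 = 0.4841
σ²_T = Σσ²ᵢ + 2·Σσ_ij = 7.2525 + 2 × 4.7079 = 16.6683
α = (4/3)·(1 − 7.2525/16.6683) = 0.753

Cronbach's α = 0.753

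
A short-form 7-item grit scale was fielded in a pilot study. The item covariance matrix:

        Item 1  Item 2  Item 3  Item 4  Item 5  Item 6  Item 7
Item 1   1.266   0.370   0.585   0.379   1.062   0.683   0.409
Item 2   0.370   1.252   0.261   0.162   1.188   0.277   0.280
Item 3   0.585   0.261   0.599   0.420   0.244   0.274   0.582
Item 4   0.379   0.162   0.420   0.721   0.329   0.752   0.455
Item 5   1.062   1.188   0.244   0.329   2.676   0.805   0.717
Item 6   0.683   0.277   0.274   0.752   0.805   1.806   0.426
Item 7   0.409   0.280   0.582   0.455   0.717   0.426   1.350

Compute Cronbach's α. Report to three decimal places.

Cronbach's α = 0.803

ΣVar(i) = 1.266 + 1.252 + 0.599 + 0.721 + 2.676 + 1.806 + 1.350 = 9.670
Σ_{i<j} σ_ij = 10.660
total variance = 9.670 + 2 × 10.660 = 30.990
α = (k/(k−1))·(1 − ΣVar(i)/total variance) = (7/6)·(1 − 9.670/30.990) = 0.803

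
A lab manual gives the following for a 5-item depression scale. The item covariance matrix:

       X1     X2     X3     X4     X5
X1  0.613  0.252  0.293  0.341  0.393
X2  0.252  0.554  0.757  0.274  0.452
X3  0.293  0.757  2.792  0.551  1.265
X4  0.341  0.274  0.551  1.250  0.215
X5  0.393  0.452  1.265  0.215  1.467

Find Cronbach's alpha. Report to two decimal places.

sum of item variances = 0.613 + 0.554 + 2.792 + 1.250 + 1.467 = 6.676
Sum of off-diagonal covariances = 4.793
Var(T) = 6.676 + 2 × 4.793 = 16.262
α = (k/(k−1))·(1 − sum of item variances/Var(T)) = (5/4)·(1 − 6.676/16.262) = 0.74

α = 0.74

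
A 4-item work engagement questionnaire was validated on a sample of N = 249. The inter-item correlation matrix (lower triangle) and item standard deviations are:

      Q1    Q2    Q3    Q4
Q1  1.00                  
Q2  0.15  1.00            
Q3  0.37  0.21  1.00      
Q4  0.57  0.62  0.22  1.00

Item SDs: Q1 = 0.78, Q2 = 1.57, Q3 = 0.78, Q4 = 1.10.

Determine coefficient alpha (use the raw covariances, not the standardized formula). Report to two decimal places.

Σσ²ᵢ = 0.78² + 1.57² + 0.78² + 1.10² = 4.8917
Covariances σ_ij = r_ij · s_i · s_j:
  σ(Q1,Q2) = 0.15 × 0.78 × 1.57 = 0.1837
  σ(Q1,Q3) = 0.37 × 0.78 × 0.78 = 0.2251
  σ(Q1,Q4) = 0.57 × 0.78 × 1.10 = 0.4891
  σ(Q2,Q3) = 0.21 × 1.57 × 0.78 = 0.2572
  σ(Q2,Q4) = 0.62 × 1.57 × 1.10 = 1.0707
  σ(Q3,Q4) = 0.22 × 0.78 × 1.10 = 0.1888
σ²_T = Σσ²ᵢ + 2·Σσ_ij = 4.8917 + 2 × 2.4146 = 9.7209
α = (4/3)·(1 − 4.8917/9.7209) = 0.66

coefficient alpha = 0.66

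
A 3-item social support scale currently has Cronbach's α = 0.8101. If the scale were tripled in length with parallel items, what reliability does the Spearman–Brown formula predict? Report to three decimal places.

predicted reliability = 0.928

Length factor m = 3
α' = m·α / (1 + (m−1)·α)
   = 3 × 0.8101 / (1 + (3 − 1) × 0.8101)
   = 2.4303 / 2.6202 = 0.928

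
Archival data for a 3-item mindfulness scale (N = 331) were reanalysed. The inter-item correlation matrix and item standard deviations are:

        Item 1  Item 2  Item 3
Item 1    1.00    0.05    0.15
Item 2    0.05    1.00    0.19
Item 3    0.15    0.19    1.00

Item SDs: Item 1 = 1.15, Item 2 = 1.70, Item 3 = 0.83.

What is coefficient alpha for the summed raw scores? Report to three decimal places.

coefficient alpha = 0.258

Σσ²ᵢ = 1.15² + 1.70² + 0.83² = 4.9014
Covariances σ_ij = r_ij · s_i · s_j:
  σ(Item 1,Item 2) = 0.05 × 1.15 × 1.70 = 0.0977
  σ(Item 1,Item 3) = 0.15 × 1.15 × 0.83 = 0.1432
  σ(Item 2,Item 3) = 0.19 × 1.70 × 0.83 = 0.2681
σ²_T = Σσ²ᵢ + 2·Σσ_ij = 4.9014 + 2 × 0.5090 = 5.9194
α = (3/2)·(1 − 4.9014/5.9194) = 0.258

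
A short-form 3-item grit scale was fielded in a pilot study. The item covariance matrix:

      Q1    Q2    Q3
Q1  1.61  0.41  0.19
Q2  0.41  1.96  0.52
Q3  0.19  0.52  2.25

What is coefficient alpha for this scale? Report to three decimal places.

α = 0.417

ΣVar(i) = 1.61 + 1.96 + 2.25 = 5.82
Sum of the distinct covariances = 1.12
Var(T) = 5.82 + 2 × 1.12 = 8.06
α = (k/(k−1))·(1 − ΣVar(i)/Var(T)) = (3/2)·(1 − 5.82/8.06) = 0.417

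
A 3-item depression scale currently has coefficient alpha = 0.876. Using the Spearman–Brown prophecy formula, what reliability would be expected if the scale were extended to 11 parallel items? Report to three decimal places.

Length factor m = 11/3 = 3.6667
α' = m·α / (1 + (m−1)·α)
   = 11/3 × 0.876 / (1 + (11/3 − 1) × 0.876)
   = 3.2120 / 3.3360 = 0.963

predicted reliability = 0.963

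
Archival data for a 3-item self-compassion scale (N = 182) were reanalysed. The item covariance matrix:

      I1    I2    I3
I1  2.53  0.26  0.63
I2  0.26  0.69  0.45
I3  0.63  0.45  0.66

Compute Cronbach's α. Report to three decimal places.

α = 0.613

Σσᵢ² = 2.53 + 0.69 + 0.66 = 3.88
Σ_{i<j} σ_ij = 1.34
total variance = 3.88 + 2 × 1.34 = 6.56
α = (k/(k−1))·(1 − Σσᵢ²/total variance) = (3/2)·(1 − 3.88/6.56) = 0.613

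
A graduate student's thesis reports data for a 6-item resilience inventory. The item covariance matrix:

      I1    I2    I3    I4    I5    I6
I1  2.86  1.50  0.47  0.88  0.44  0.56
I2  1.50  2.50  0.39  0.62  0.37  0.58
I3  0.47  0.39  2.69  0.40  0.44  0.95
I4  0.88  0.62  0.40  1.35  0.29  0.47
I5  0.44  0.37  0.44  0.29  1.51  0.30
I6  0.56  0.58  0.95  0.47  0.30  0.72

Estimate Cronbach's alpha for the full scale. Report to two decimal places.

ΣVar(i) = 2.86 + 2.50 + 2.69 + 1.35 + 1.51 + 0.72 = 11.63
Σ_{i<j} σ_ij = 8.66
total variance = 11.63 + 2 × 8.66 = 28.95
α = (k/(k−1))·(1 − ΣVar(i)/total variance) = (6/5)·(1 − 11.63/28.95) = 0.72

α = 0.72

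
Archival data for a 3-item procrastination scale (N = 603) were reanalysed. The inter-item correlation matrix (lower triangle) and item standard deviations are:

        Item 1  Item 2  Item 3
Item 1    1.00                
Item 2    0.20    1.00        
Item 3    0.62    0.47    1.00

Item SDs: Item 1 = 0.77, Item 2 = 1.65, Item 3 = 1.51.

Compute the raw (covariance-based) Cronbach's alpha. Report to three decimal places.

α = 0.651

Σσ²ᵢ = 0.77² + 1.65² + 1.51² = 5.5955
Covariances σ_ij = r_ij · s_i · s_j:
  σ(Item 1,Item 2) = 0.20 × 0.77 × 1.65 = 0.2541
  σ(Item 1,Item 3) = 0.62 × 0.77 × 1.51 = 0.7209
  σ(Item 2,Item 3) = 0.47 × 1.65 × 1.51 = 1.1710
σ²_T = Σσ²ᵢ + 2·Σσ_ij = 5.5955 + 2 × 2.1460 = 9.8875
α = (3/2)·(1 − 5.5955/9.8875) = 0.651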